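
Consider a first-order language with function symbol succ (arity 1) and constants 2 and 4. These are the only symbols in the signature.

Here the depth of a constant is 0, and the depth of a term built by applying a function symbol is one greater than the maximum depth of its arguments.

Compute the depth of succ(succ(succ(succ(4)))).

4

depth(succ(4)) = 1 + depth(4) = 1 + 0 = 1
depth(succ(succ(4))) = 1 + depth(succ(4)) = 1 + 1 = 2
depth(succ(succ(succ(4)))) = 1 + depth(succ(succ(4))) = 1 + 2 = 3
depth(succ(succ(succ(succ(4))))) = 1 + depth(succ(succ(succ(4)))) = 1 + 3 = 4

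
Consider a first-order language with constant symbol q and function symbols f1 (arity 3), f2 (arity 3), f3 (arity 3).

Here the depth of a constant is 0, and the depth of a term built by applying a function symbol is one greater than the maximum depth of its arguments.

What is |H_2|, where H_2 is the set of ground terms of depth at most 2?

Write N_k for the number of ground terms of depth ≤ k. A term of depth ≤ k is either a constant or a function symbol applied to arguments of depth ≤ k−1, so N_k = 1 + N_{k-1}^3 + N_{k-1}^3 + N_{k-1}^3.
N_0 = 1
N_1 = 1 + 1^3 + 1^3 + 1^3 = 4
N_2 = 1 + 4^3 + 4^3 + 4^3 = 193

193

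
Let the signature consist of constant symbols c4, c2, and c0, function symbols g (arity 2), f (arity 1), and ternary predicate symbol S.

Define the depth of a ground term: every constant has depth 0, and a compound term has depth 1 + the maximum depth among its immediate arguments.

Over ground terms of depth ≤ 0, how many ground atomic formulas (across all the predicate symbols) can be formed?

27

First count ground terms of depth ≤ 0.
Let N_k count ground terms of depth at most k. Each non-constant term of depth ≤ k is some function symbol applied to depth-≤(k−1) arguments, giving N_k = 3 + N_{k-1}^2 + N_{k-1}.
N_0 = 3
So |H| = 3.
A ground atom is a predicate applied to a tuple of terms from H, so the count is the sum over predicates of |H|^arity:
  S: 3^3 = 27
Total ground atoms: 27.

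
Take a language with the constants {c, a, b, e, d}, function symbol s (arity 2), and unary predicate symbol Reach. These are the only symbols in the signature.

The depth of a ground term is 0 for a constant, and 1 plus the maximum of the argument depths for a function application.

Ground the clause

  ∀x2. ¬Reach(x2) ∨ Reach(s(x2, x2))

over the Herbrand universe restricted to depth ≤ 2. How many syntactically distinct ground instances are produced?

Ground terms of depth ≤ 2:
  Let N_k count ground terms of depth at most k. Each non-constant term of depth ≤ k is some function symbol applied to depth-≤(k−1) arguments, giving N_k = 5 + N_{k-1}^2.
  N_0 = 5
  N_1 = 5 + 5^2 = 30
  N_2 = 5 + 30^2 = 905
So there are 905 ground terms available for substitution.
The clause has 1 distinct variable (x2), which appears in the body. In the free term algebra distinct substitutions yield syntactically distinct ground instances.
Number of ground instances = 905.

905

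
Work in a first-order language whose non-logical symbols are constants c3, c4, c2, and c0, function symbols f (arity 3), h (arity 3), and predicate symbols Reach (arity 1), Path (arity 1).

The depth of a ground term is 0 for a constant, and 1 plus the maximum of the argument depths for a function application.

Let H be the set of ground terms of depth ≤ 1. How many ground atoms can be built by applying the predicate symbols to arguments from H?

264

First count ground terms of depth ≤ 1.
Write N_k for the number of ground terms of depth ≤ k. A term of depth ≤ k is either a constant or a function symbol applied to arguments of depth ≤ k−1, so N_k = 4 + N_{k-1}^3 + N_{k-1}^3.
N_0 = 4
N_1 = 4 + 4^3 + 4^3 = 132
So |H| = 132.
Ground atoms are formed by filling each argument slot of a predicate with a term from H, so an r-ary predicate gives |H|^r atoms:
  Reach: 132;  Path: 132
Total ground atoms: 132 + 132 = 264.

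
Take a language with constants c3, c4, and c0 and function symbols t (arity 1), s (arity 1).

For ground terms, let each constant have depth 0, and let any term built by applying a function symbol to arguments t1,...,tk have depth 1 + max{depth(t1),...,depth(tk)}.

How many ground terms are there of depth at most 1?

9

Let N_k count ground terms of depth at most k. Each non-constant term of depth ≤ k is some function symbol applied to depth-≤(k−1) arguments, giving N_k = 3 + N_{k-1} + N_{k-1}.
N_0 = 3
N_1 = 3 + 3 + 3 = 9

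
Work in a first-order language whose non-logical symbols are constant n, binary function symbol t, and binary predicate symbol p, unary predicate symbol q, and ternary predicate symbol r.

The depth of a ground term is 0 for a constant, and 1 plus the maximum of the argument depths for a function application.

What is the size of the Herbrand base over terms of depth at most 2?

First count ground terms of depth ≤ 2.
If N_k denotes the number of depth-≤k ground terms, the 1 constant gives N_0 = 1, and each function symbol of arity r contributes N_{k-1}^r new terms at level k: N_k = 1 + N_{k-1}^2.
N_0 = 1
N_1 = 1 + 1^2 = 2
N_2 = 1 + 2^2 = 5
So |H| = 5.
For each predicate symbol, the number of ground atoms is |H| raised to its arity; summing:
  p: 5^2 = 25;  q: 5;  r: 5^3 = 125
Total ground atoms: 25 + 5 + 125 = 155.

155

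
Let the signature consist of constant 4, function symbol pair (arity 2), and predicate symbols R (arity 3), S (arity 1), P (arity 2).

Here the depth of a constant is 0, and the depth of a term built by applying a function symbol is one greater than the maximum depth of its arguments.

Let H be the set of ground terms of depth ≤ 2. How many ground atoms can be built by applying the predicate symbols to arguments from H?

First count ground terms of depth ≤ 2.
Write N_k for the number of ground terms of depth ≤ k. A term of depth ≤ k is either a constant or a function symbol applied to arguments of depth ≤ k−1, so N_k = 1 + N_{k-1}^2.
N_0 = 1
N_1 = 1 + 1^2 = 2
N_2 = 1 + 2^2 = 5
Explicitly: 4, pair(4, 4), pair(4, pair(4, 4)), pair(pair(4, 4), 4), pair(pair(4, 4), pair(4, 4)).
So |H| = 5.
A ground atom is a predicate applied to a tuple of terms from H, so the count is the sum over predicates of |H|^arity:
  R: 5^3 = 125;  S: 5;  P: 5^2 = 25
Total ground atoms: 125 + 5 + 25 = 155.

155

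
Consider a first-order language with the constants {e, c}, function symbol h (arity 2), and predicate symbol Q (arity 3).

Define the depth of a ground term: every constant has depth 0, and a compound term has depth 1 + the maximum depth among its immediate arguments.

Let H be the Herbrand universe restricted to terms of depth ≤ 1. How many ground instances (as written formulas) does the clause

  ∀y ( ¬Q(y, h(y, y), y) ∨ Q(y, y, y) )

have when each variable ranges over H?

6

Ground terms of depth ≤ 1:
  Count level by level. With function symbols h/2, the terms of depth ≤ k are the 2 constants together with each function applied to depth-≤(k−1) tuples, so N_k = 2 + N_{k-1}^2.
  N_0 = 2
  N_1 = 2 + 2^2 = 6
So there are 6 ground terms available for substitution.
There is 1 variable to instantiate (y),  occurring in at least one literal, so different choices give different ground instances.
Number of ground instances = 6.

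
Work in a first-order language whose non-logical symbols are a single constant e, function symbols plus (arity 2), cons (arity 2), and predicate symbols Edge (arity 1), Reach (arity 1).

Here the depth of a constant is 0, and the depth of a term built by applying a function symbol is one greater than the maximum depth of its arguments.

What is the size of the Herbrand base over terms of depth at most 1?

First count ground terms of depth ≤ 1.
Let N_k = |{terms of depth ≤ k}|. Then N_0 = 1 and N_k = 1 + N_{k-1}^2 + N_{k-1}^2 for k ≥ 1 (one summand per function symbol, arity giving the exponent).
N_0 = 1
N_1 = 1 + 1^2 + 1^2 = 3
Explicitly: e, plus(e, e), cons(e, e).
So |H| = 3.
For each predicate symbol, the number of ground atoms is |H| raised to its arity; summing:
  Edge: 3;  Reach: 3
Total ground atoms: 3 + 3 = 6.

6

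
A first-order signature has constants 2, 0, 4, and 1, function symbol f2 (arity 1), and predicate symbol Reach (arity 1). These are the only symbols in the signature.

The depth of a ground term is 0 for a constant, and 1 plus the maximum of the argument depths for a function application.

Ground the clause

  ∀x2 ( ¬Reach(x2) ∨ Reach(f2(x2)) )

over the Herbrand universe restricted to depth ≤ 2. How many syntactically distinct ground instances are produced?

Ground terms of depth ≤ 2:
  Write N_k for the number of ground terms of depth ≤ k. A term of depth ≤ k is either a constant or a function symbol applied to arguments of depth ≤ k−1, so N_k = 4 + N_{k-1}.
  N_0 = 4
  N_1 = 4 + 4 = 8
  N_2 = 4 + 8 = 12
So there are 12 ground terms available for substitution.
The body mentions the single quantified variable x2; since ground terms form a free algebra, no two substitutions collapse to the same formula.
Number of ground instances = 12.

12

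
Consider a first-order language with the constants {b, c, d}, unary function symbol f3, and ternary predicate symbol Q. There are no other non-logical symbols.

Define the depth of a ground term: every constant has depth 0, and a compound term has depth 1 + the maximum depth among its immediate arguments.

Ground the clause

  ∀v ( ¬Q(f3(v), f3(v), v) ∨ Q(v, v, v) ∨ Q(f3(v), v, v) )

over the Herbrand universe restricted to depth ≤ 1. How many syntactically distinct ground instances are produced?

6

Ground terms of depth ≤ 1:
  Write N_k for the number of ground terms of depth ≤ k. A term of depth ≤ k is either a constant or a function symbol applied to arguments of depth ≤ k−1, so N_k = 3 + N_{k-1}.
  N_0 = 3
  N_1 = 3 + 3 = 6
So there are 6 ground terms available for substitution.
The variable v ranges independently over the available ground terms, and distinct assignments produce distinct instances.
Number of ground instances = 6.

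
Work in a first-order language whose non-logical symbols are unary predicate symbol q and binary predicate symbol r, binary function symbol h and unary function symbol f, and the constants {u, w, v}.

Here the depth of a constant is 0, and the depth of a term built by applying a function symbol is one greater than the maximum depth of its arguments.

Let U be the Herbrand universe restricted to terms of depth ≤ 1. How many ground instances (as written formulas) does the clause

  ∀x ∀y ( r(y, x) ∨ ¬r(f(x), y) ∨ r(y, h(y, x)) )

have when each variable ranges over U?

Ground terms of depth ≤ 1:
  Let N_k = |{terms of depth ≤ k}|. Then N_0 = 3 and N_k = 3 + N_{k-1}^2 + N_{k-1} for k ≥ 1 (one summand per function symbol, arity giving the exponent).
  N_0 = 3
  N_1 = 3 + 3^2 + 3 = 15
So there are 15 ground terms available for substitution.
Each of x, y ranges independently over the available ground terms, and distinct assignments produce distinct instances.
Number of ground instances = 15^2 = 225.

225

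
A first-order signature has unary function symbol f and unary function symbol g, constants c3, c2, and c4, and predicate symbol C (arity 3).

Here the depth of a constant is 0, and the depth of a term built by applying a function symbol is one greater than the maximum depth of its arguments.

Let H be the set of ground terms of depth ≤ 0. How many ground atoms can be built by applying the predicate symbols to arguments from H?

First count ground terms of depth ≤ 0.
Let N_k count ground terms of depth at most k. Each non-constant term of depth ≤ k is some function symbol applied to depth-≤(k−1) arguments, giving N_k = 3 + N_{k-1} + N_{k-1}.
N_0 = 3
So |H| = 3.
Each predicate of arity r yields |H|^r ground atoms (one per choice of an r-tuple from H):
  C: 3^3 = 27
Total ground atoms: 27.

27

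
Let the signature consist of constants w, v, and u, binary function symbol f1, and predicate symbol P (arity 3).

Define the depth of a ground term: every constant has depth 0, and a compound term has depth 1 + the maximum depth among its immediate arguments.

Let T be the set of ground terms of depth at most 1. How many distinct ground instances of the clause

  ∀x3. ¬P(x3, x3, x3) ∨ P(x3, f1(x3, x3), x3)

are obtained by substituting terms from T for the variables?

12

Ground terms of depth ≤ 1:
  Let N_k count ground terms of depth at most k. Each non-constant term of depth ≤ k is some function symbol applied to depth-≤(k−1) arguments, giving N_k = 3 + N_{k-1}^2.
  N_0 = 3
  N_1 = 3 + 3^2 = 12
  Explicitly: w, v, u, f1(w, w), f1(w, v), f1(w, u), f1(v, w), f1(v, v), f1(v, u), f1(u, w), f1(u, v), f1(u, u).
So there are 12 ground terms available for substitution.
The body mentions the single quantified variable x3; since ground terms form a free algebra, no two substitutions collapse to the same formula.
Number of ground instances = 12.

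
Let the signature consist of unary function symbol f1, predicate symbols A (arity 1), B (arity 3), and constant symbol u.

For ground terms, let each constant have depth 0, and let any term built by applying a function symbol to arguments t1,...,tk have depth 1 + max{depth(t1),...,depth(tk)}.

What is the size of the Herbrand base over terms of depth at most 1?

First count ground terms of depth ≤ 1.
Count level by level. With function symbols f1/1, the terms of depth ≤ k are the 1 constant together with each function applied to depth-≤(k−1) tuples, so N_k = 1 + N_{k-1}.
N_0 = 1
N_1 = 1 + 1 = 2
Explicitly: u, f1(u).
So |H| = 2.
Ground atoms are formed by filling each argument slot of a predicate with a term from H, so an r-ary predicate gives |H|^r atoms:
  A: 2;  B: 2^3 = 8
Total ground atoms: 2 + 8 = 10.

10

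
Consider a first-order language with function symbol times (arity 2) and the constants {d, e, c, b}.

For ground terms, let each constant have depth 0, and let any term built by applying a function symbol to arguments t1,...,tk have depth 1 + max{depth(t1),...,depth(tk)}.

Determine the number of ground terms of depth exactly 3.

Write N_k for the number of ground terms of depth ≤ k. A term of depth ≤ k is either a constant or a function symbol applied to arguments of depth ≤ k−1, so N_k = 4 + N_{k-1}^2.
N_0 = 4
N_1 = 4 + 4^2 = 20
N_2 = 4 + 20^2 = 404
N_3 = 4 + 404^2 = 163220
Terms of depth exactly 3: N_3 − N_2 = 163220 − 404 = 162816.

162816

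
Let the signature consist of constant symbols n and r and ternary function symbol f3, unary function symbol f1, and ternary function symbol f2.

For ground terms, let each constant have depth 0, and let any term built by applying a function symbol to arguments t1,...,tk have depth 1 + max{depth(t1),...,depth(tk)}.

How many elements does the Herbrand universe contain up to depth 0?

2

Write N_k for the number of ground terms of depth ≤ k. A term of depth ≤ k is either a constant or a function symbol applied to arguments of depth ≤ k−1, so N_k = 2 + N_{k-1}^3 + N_{k-1} + N_{k-1}^3.
N_0 = 2
Explicitly: n, r.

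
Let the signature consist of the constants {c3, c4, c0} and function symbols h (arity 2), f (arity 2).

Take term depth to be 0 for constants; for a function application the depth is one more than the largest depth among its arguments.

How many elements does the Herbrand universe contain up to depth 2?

885

Count level by level. With function symbols h/2, f/2, the terms of depth ≤ k are the 3 constants together with each function applied to depth-≤(k−1) tuples, so N_k = 3 + N_{k-1}^2 + N_{k-1}^2.
N_0 = 3
N_1 = 3 + 3^2 + 3^2 = 21
N_2 = 3 + 21^2 + 21^2 = 885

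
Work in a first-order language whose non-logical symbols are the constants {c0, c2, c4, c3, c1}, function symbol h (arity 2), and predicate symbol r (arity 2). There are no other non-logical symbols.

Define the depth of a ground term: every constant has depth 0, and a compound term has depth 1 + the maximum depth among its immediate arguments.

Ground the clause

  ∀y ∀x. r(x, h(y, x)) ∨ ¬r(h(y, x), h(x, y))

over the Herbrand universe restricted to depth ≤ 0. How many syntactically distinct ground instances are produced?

25

Ground terms of depth ≤ 0:
  If N_k denotes the number of depth-≤k ground terms, the 5 constants give N_0 = 5, and each function symbol of arity r contributes N_{k-1}^r new terms at level k: N_k = 5 + N_{k-1}^2.
  N_0 = 5
  Explicitly: c0, c2, c4, c3, c1.
So there are 5 ground terms available for substitution.
Each of y, x ranges independently over the available ground terms, and distinct assignments produce distinct instances.
Number of ground instances = 5^2 = 25.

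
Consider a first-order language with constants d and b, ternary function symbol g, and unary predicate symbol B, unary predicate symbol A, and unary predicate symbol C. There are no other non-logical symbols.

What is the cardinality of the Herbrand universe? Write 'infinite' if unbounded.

infinite

The signature has at least one function symbol (g, arity 3) and at least one constant (d).
Iterating g gives infinitely many distinct ground terms: d, g(d, d, d), g(g(d, d, d), g(d, d, d), g(d, d, d)), ...
So the Herbrand universe is infinite.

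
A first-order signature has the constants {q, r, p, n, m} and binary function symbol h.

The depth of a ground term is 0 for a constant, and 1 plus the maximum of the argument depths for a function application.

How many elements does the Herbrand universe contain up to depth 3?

819030

Let N_k count ground terms of depth at most k. Each non-constant term of depth ≤ k is some function symbol applied to depth-≤(k−1) arguments, giving N_k = 5 + N_{k-1}^2.
N_0 = 5
N_1 = 5 + 5^2 = 30
N_2 = 5 + 30^2 = 905
N_3 = 5 + 905^2 = 819030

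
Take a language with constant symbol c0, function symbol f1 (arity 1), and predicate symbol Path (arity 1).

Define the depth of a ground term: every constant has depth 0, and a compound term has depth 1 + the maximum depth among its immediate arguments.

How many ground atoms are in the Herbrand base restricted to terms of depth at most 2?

First count ground terms of depth ≤ 2.
If N_k denotes the number of depth-≤k ground terms, the 1 constant gives N_0 = 1, and each function symbol of arity r contributes N_{k-1}^r new terms at level k: N_k = 1 + N_{k-1}.
N_0 = 1
N_1 = 1 + 1 = 2
N_2 = 1 + 2 = 3
Explicitly: c0, f1(c0), f1(f1(c0)).
So |H| = 3.
Ground atoms are formed by filling each argument slot of a predicate with a term from H, so an r-ary predicate gives |H|^r atoms:
  Path: 3
Total ground atoms: 3.

3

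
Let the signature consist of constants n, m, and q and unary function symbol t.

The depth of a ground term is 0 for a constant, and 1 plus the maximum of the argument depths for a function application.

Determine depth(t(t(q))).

depth(t(q)) = 1 + depth(q) = 1 + 0 = 1
depth(t(t(q))) = 1 + depth(t(q)) = 1 + 1 = 2

2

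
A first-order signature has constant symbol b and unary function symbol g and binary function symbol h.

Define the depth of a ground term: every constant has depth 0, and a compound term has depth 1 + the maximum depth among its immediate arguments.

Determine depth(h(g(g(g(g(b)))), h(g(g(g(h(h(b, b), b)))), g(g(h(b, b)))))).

depth(g(b)) = 1 + depth(b) = 1 + 0 = 1
depth(g(g(b))) = 1 + depth(g(b)) = 1 + 1 = 2
depth(g(g(g(b)))) = 1 + depth(g(g(b))) = 1 + 2 = 3
depth(g(g(g(g(b))))) = 1 + depth(g(g(g(b)))) = 1 + 3 = 4
depth(h(b, b)) = 1 + max(0, 0) = 1
depth(h(h(b, b), b)) = 1 + max(1, 0) = 2
depth(g(h(h(b, b), b))) = 1 + depth(h(h(b, b), b)) = 1 + 2 = 3
depth(g(g(h(h(b, b), b)))) = 1 + depth(g(h(h(b, b), b))) = 1 + 3 = 4
depth(g(g(g(h(h(b, b), b))))) = 1 + depth(g(g(h(h(b, b), b)))) = 1 + 4 = 5
depth(g(h(b, b))) = 1 + depth(h(b, b)) = 1 + 1 = 2
depth(g(g(h(b, b)))) = 1 + depth(g(h(b, b))) = 1 + 2 = 3
depth(h(g(g(g(h(h(b, b), b)))), g(g(h(b, b))))) = 1 + max(5, 3) = 6
depth(h(g(g(g(g(b)))), h(g(g(g(h(h(b, b), b)))), g(g(h(b, b)))))) = 1 + max(4, 6) = 7

7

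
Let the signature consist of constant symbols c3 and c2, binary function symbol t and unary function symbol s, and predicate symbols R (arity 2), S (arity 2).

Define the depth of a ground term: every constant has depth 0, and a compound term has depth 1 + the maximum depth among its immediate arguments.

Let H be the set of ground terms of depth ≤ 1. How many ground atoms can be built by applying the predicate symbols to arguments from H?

First count ground terms of depth ≤ 1.
If N_k denotes the number of depth-≤k ground terms, the 2 constants give N_0 = 2, and each function symbol of arity r contributes N_{k-1}^r new terms at level k: N_k = 2 + N_{k-1}^2 + N_{k-1}.
N_0 = 2
N_1 = 2 + 2^2 + 2 = 8
So |H| = 8.
Each predicate of arity r yields |H|^r ground atoms (one per choice of an r-tuple from H):
  R: 8^2 = 64;  S: 8^2 = 64
Total ground atoms: 64 + 64 = 128.

128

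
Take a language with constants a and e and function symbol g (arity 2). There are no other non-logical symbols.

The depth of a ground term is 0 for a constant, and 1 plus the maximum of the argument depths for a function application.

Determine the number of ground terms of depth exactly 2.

32

If N_k denotes the number of depth-≤k ground terms, the 2 constants give N_0 = 2, and each function symbol of arity r contributes N_{k-1}^r new terms at level k: N_k = 2 + N_{k-1}^2.
N_0 = 2
N_1 = 2 + 2^2 = 6
N_2 = 2 + 6^2 = 38
Terms of depth exactly 2: N_2 − N_1 = 38 − 6 = 32.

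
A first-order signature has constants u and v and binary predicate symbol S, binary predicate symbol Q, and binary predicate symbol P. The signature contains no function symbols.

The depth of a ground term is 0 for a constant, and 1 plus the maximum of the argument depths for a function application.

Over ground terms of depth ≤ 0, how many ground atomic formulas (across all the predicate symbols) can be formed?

First count ground terms of depth ≤ 0.
With no function symbols every ground term is a constant, so there are exactly 2 ground terms at every depth bound.
N_0 = 2
So |H| = 2.
For each predicate symbol, the number of ground atoms is |H| raised to its arity; summing:
  S: 2^2 = 4;  Q: 2^2 = 4;  P: 2^2 = 4
Total ground atoms: 4 + 4 + 4 = 12.

12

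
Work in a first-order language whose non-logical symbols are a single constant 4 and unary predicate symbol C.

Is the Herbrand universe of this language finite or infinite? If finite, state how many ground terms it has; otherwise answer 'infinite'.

There are no function symbols, so the only ground term is the single constant.
The Herbrand universe is {4}, finite with 1 element.

1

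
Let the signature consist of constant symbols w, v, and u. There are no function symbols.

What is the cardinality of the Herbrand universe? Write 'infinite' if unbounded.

There are no function symbols, so every ground term is one of the 3 constants.
The Herbrand universe is {w, v, u}, which is finite with 3 elements.

3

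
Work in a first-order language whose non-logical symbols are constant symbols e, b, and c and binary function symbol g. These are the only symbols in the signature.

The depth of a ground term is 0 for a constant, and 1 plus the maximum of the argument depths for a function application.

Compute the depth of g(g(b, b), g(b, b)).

2

depth(g(b, b)) = 1 + max(0, 0) = 1
depth(g(g(b, b), g(b, b))) = 1 + max(1, 1) = 2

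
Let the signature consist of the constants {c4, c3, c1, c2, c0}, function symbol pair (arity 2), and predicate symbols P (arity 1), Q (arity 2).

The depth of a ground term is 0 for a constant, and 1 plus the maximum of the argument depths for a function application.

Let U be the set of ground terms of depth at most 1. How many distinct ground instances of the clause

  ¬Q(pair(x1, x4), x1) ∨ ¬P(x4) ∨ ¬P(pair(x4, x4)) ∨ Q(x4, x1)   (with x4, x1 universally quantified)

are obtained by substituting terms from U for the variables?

900

Ground terms of depth ≤ 1:
  If N_k denotes the number of depth-≤k ground terms, the 5 constants give N_0 = 5, and each function symbol of arity r contributes N_{k-1}^r new terms at level k: N_k = 5 + N_{k-1}^2.
  N_0 = 5
  N_1 = 5 + 5^2 = 30
So there are 30 ground terms available for substitution.
There are 2 variables to instantiate (x4, x1), each occurring in at least one literal, so different choices give different ground instances.
Number of ground instances = 30^2 = 900.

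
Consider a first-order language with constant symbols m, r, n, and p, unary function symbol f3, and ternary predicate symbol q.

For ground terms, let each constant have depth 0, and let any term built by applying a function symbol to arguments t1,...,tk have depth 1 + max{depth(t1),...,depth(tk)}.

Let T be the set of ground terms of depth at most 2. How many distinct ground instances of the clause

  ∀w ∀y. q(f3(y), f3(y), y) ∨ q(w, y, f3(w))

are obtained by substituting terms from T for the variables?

Ground terms of depth ≤ 2:
  Let N_k = |{terms of depth ≤ k}|. Then N_0 = 4 and N_k = 4 + N_{k-1} for k ≥ 1 (one summand per function symbol, arity giving the exponent).
  N_0 = 4
  N_1 = 4 + 4 = 8
  N_2 = 4 + 8 = 12
  Explicitly: m, r, n, p, f3(m), f3(r), f3(n), f3(p), f3(f3(m)), f3(f3(r)), f3(f3(n)), f3(f3(p)).
So there are 12 ground terms available for substitution.
The clause has 2 distinct variables (w, y), each appearing in the body. In the free term algebra distinct substitutions yield syntactically distinct ground instances.
Number of ground instances = 12^2 = 144.

144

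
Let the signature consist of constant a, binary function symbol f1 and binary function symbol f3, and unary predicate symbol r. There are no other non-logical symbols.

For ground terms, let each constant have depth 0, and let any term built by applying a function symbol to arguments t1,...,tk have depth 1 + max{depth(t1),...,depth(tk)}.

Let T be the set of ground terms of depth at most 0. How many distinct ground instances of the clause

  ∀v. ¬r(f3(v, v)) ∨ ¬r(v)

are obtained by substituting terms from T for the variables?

1

Ground terms of depth ≤ 0:
  Count level by level. With function symbols f1/2, f3/2, the terms of depth ≤ k are the 1 constant together with each function applied to depth-≤(k−1) tuples, so N_k = 1 + N_{k-1}^2 + N_{k-1}^2.
  N_0 = 1
  Explicitly: a.
So there is exactly 1 ground term available for substitution.
The variable v ranges independently over the available ground terms, and distinct assignments produce distinct instances.
Number of ground instances = 1.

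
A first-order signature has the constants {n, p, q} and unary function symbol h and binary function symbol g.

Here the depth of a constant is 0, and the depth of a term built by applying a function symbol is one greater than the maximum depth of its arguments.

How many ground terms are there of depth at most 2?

Let N_k = |{terms of depth ≤ k}|. Then N_0 = 3 and N_k = 3 + N_{k-1} + N_{k-1}^2 for k ≥ 1 (one summand per function symbol, arity giving the exponent).
N_0 = 3
N_1 = 3 + 3 + 3^2 = 15
N_2 = 3 + 15 + 15^2 = 243

243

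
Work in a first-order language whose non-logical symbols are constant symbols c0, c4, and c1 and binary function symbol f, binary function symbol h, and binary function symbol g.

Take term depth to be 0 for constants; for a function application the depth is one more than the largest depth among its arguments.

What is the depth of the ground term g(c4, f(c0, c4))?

depth(f(c0, c4)) = 1 + max(0, 0) = 1
depth(g(c4, f(c0, c4))) = 1 + max(0, 1) = 2

2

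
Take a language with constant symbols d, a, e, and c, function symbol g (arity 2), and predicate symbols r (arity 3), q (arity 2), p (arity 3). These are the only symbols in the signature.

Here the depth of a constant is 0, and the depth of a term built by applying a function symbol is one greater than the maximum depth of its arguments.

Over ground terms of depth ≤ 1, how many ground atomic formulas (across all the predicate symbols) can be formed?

16400

First count ground terms of depth ≤ 1.
Let N_k = |{terms of depth ≤ k}|. Then N_0 = 4 and N_k = 4 + N_{k-1}^2 for k ≥ 1 (one summand per function symbol, arity giving the exponent).
N_0 = 4
N_1 = 4 + 4^2 = 20
So |H| = 20.
A ground atom is a predicate applied to a tuple of terms from H, so the count is the sum over predicates of |H|^arity:
  r: 20^3 = 8000;  q: 20^2 = 400;  p: 20^3 = 8000
Total ground atoms: 8000 + 400 + 8000 = 16400.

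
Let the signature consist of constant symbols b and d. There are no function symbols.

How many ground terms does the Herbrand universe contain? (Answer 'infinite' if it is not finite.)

2

There are no function symbols, so every ground term is one of the 2 constants.
The Herbrand universe is {b, d}, which is finite with 2 elements.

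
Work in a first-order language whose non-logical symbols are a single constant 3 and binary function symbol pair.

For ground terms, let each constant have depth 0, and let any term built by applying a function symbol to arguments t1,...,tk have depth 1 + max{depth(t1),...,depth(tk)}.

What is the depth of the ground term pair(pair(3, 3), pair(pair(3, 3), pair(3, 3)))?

depth(pair(3, 3)) = 1 + max(0, 0) = 1
depth(pair(pair(3, 3), pair(3, 3))) = 1 + max(1, 1) = 2
depth(pair(pair(3, 3), pair(pair(3, 3), pair(3, 3)))) = 1 + max(1, 2) = 3

3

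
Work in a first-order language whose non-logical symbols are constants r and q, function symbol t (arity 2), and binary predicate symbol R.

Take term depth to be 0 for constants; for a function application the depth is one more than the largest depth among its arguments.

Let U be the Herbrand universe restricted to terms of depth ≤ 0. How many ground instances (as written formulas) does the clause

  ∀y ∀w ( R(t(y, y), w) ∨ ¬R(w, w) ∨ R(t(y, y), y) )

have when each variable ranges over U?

Ground terms of depth ≤ 0:
  Let N_k = |{terms of depth ≤ k}|. Then N_0 = 2 and N_k = 2 + N_{k-1}^2 for k ≥ 1 (one summand per function symbol, arity giving the exponent).
  N_0 = 2
  Explicitly: r, q.
So there are 2 ground terms available for substitution.
The body mentions every one of the 2 quantified variables; since ground terms form a free algebra, no two substitutions collapse to the same formula.
Number of ground instances = 2^2 = 4.

4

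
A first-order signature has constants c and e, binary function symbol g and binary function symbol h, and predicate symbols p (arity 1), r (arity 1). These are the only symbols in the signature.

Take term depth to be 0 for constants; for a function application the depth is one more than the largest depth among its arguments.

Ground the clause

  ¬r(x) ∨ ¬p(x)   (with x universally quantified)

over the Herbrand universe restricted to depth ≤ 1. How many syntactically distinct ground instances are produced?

Ground terms of depth ≤ 1:
  If N_k denotes the number of depth-≤k ground terms, the 2 constants give N_0 = 2, and each function symbol of arity r contributes N_{k-1}^r new terms at level k: N_k = 2 + N_{k-1}^2 + N_{k-1}^2.
  N_0 = 2
  N_1 = 2 + 2^2 + 2^2 = 10
  Explicitly: c, e, g(c, c), g(c, e), g(e, c), g(e, e), h(c, c), h(c, e), h(e, c), h(e, e).
So there are 10 ground terms available for substitution.
There is 1 variable to instantiate (x),  occurring in at least one literal, so different choices give different ground instances.
Number of ground instances = 10.

10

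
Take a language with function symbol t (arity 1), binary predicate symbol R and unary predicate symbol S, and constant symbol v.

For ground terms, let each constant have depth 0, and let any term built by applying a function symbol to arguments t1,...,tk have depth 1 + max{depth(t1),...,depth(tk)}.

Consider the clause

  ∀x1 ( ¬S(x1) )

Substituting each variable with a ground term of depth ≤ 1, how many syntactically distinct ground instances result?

2

Ground terms of depth ≤ 1:
  Let N_k = |{terms of depth ≤ k}|. Then N_0 = 1 and N_k = 1 + N_{k-1} for k ≥ 1 (one summand per function symbol, arity giving the exponent).
  N_0 = 1
  N_1 = 1 + 1 = 2
  Explicitly: v, t(v).
So there are 2 ground terms available for substitution.
The body mentions the single quantified variable x1; since ground terms form a free algebra, no two substitutions collapse to the same formula.
Number of ground instances = 2.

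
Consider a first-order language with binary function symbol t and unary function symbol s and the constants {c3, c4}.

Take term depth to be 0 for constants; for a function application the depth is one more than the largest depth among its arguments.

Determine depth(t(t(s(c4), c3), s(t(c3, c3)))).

3

depth(s(c4)) = 1 + depth(c4) = 1 + 0 = 1
depth(t(s(c4), c3)) = 1 + max(1, 0) = 2
depth(t(c3, c3)) = 1 + max(0, 0) = 1
depth(s(t(c3, c3))) = 1 + depth(t(c3, c3)) = 1 + 1 = 2
depth(t(t(s(c4), c3), s(t(c3, c3)))) = 1 + max(2, 2) = 3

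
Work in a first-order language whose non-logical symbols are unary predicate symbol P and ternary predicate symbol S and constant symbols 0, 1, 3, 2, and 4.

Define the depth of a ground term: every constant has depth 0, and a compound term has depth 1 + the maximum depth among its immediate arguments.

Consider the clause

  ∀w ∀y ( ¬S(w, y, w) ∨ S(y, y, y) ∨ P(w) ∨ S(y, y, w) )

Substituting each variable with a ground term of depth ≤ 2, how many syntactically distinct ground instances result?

Ground terms of depth ≤ 2:
  With no function symbols every ground term is a constant, so there are exactly 5 ground terms at every depth bound.
  N_0 = 5
  N_1 = 5
  N_2 = 5
  Explicitly: 0, 1, 3, 2, 4.
So there are 5 ground terms available for substitution.
There are 2 variables to instantiate (w, y), each occurring in at least one literal, so different choices give different ground instances.
Number of ground instances = 5^2 = 25.

25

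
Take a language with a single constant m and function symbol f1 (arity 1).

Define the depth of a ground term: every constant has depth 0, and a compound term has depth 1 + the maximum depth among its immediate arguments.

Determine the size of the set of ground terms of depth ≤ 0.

Count level by level. With function symbols f1/1, the terms of depth ≤ k are the 1 constant together with each function applied to depth-≤(k−1) tuples, so N_k = 1 + N_{k-1}.
N_0 = 1
Explicitly: m.

1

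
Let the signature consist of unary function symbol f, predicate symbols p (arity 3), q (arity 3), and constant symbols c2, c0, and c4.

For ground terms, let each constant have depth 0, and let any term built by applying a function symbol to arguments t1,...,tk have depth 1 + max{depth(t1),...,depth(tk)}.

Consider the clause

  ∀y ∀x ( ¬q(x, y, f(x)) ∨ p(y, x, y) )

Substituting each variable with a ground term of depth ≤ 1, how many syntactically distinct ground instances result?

36

Ground terms of depth ≤ 1:
  Count level by level. With function symbols f/1, the terms of depth ≤ k are the 3 constants together with each function applied to depth-≤(k−1) tuples, so N_k = 3 + N_{k-1}.
  N_0 = 3
  N_1 = 3 + 3 = 6
  Explicitly: c2, c0, c4, f(c2), f(c0), f(c4).
So there are 6 ground terms available for substitution.
There are 2 variables to instantiate (y, x), each occurring in at least one literal, so different choices give different ground instances.
Number of ground instances = 6^2 = 36.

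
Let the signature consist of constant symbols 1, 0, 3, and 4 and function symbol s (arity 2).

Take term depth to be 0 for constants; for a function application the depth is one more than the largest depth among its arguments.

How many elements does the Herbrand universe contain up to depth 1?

20

Let N_k = |{terms of depth ≤ k}|. Then N_0 = 4 and N_k = 4 + N_{k-1}^2 for k ≥ 1 (one summand per function symbol, arity giving the exponent).
N_0 = 4
N_1 = 4 + 4^2 = 20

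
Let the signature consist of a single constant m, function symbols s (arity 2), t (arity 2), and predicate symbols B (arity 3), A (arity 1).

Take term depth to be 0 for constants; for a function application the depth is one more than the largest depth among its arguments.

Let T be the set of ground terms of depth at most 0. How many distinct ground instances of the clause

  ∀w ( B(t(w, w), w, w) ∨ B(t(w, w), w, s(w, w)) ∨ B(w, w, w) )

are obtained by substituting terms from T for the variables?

1

Ground terms of depth ≤ 0:
  Write N_k for the number of ground terms of depth ≤ k. A term of depth ≤ k is either a constant or a function symbol applied to arguments of depth ≤ k−1, so N_k = 1 + N_{k-1}^2 + N_{k-1}^2.
  N_0 = 1
  Explicitly: m.
So there is exactly 1 ground term available for substitution.
The variable w ranges independently over the available ground terms, and distinct assignments produce distinct instances.
Number of ground instances = 1.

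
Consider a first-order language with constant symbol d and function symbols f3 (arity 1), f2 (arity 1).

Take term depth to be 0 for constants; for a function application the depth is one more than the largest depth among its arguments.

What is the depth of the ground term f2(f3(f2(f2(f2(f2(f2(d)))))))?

depth(f2(d)) = 1 + depth(d) = 1 + 0 = 1
depth(f2(f2(d))) = 1 + depth(f2(d)) = 1 + 1 = 2
depth(f2(f2(f2(d)))) = 1 + depth(f2(f2(d))) = 1 + 2 = 3
depth(f2(f2(f2(f2(d))))) = 1 + depth(f2(f2(f2(d)))) = 1 + 3 = 4
depth(f2(f2(f2(f2(f2(d)))))) = 1 + depth(f2(f2(f2(f2(d))))) = 1 + 4 = 5
depth(f3(f2(f2(f2(f2(f2(d))))))) = 1 + depth(f2(f2(f2(f2(f2(d)))))) = 1 + 5 = 6
depth(f2(f3(f2(f2(f2(f2(f2(d)))))))) = 1 + depth(f3(f2(f2(f2(f2(f2(d))))))) = 1 + 6 = 7

7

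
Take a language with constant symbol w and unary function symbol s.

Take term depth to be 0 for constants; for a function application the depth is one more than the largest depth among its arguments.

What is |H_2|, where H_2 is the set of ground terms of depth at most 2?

If N_k denotes the number of depth-≤k ground terms, the 1 constant gives N_0 = 1, and each function symbol of arity r contributes N_{k-1}^r new terms at level k: N_k = 1 + N_{k-1}.
N_0 = 1
N_1 = 1 + 1 = 2
N_2 = 1 + 2 = 3
Explicitly: w, s(w), s(s(w)).

3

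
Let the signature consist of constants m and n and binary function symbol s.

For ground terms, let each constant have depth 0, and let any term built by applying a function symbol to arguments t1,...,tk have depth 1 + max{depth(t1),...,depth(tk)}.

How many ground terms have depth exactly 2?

32

Count level by level. With function symbols s/2, the terms of depth ≤ k are the 2 constants together with each function applied to depth-≤(k−1) tuples, so N_k = 2 + N_{k-1}^2.
N_0 = 2
N_1 = 2 + 2^2 = 6
N_2 = 2 + 6^2 = 38
Terms of depth exactly 2: N_2 − N_1 = 38 − 6 = 32.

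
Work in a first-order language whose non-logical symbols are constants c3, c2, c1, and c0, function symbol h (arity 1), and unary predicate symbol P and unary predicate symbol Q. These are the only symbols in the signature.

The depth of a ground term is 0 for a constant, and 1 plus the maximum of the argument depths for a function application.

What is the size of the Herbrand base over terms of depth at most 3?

First count ground terms of depth ≤ 3.
Let N_k count ground terms of depth at most k. Each non-constant term of depth ≤ k is some function symbol applied to depth-≤(k−1) arguments, giving N_k = 4 + N_{k-1}.
N_0 = 4
N_1 = 4 + 4 = 8
N_2 = 4 + 8 = 12
N_3 = 4 + 12 = 16
So |H| = 16.
Each predicate of arity r yields |H|^r ground atoms (one per choice of an r-tuple from H):
  P: 16;  Q: 16
Total ground atoms: 16 + 16 = 32.

32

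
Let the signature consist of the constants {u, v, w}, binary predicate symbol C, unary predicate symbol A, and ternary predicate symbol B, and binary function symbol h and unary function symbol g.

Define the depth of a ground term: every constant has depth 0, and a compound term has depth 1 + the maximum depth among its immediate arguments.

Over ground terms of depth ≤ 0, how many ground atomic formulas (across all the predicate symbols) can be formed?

First count ground terms of depth ≤ 0.
Let N_k = |{terms of depth ≤ k}|. Then N_0 = 3 and N_k = 3 + N_{k-1}^2 + N_{k-1} for k ≥ 1 (one summand per function symbol, arity giving the exponent).
N_0 = 3
Explicitly: u, v, w.
So |H| = 3.
Each predicate of arity r yields |H|^r ground atoms (one per choice of an r-tuple from H):
  C: 3^2 = 9;  A: 3;  B: 3^3 = 27
Total ground atoms: 9 + 3 + 27 = 39.

39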